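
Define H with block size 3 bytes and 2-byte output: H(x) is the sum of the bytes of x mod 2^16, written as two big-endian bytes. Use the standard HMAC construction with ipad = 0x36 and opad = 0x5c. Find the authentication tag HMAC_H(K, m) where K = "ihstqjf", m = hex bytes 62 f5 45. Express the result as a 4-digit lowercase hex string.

Key "ihstqjf" = 69 68 73 74 71 6a 66 is 7 bytes > B = 3, so hash it first: H(key) = 02 f9, then zero-pad to 3 bytes: K' = 02 f9 00.
K' ⊕ ipad = 34 cf 36.  K' ⊕ opad = 5e a5 5c.
Inner input = (K'⊕ipad) ∥ m = 34 cf 36 ∥ 62 f5 45.
Inner hash: sum = 52+207+54+98+245+69 = 725 → 02 d5.
Outer input = (K'⊕opad) ∥ inner = 5e a5 5c ∥ 02 d5.
Outer hash (tag): sum = 94+165+92+2+213 = 566 → 02 36.

0236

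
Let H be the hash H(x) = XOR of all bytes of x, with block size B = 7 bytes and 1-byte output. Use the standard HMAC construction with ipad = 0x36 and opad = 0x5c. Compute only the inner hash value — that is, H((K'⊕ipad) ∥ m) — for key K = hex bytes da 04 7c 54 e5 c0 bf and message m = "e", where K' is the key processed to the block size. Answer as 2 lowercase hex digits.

Key hex bytes da 04 7c 54 e5 c0 bf is exactly B = 7 bytes: K' = da 04 7c 54 e5 c0 bf.
K' ⊕ ipad = ec 32 4a 62 d3 f6 89.
Inner input = ec 32 4a 62 d3 f6 89 ∥ 65.
Inner hash: XOR ec⊕32⊕4a⊕62⊕d3⊕f6⊕89⊕65 = 3f.

3f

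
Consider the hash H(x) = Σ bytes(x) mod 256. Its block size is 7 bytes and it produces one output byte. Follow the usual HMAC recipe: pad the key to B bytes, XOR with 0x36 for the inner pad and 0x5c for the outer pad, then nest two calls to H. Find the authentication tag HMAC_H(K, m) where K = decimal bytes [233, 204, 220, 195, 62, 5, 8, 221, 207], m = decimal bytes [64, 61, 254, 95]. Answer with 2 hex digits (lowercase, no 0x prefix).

Key decimal bytes [233, 204, 220, 195, 62, 5, 8, 221, 207] = e9 cc dc c3 3e 05 08 dd cf is 9 bytes > B = 7, so hash it first: H(key) = 4b, then zero-pad to 7 bytes: K' = 4b 00 00 00 00 00 00.
K' ⊕ ipad = 7d 36 36 36 36 36 36.  K' ⊕ opad = 17 5c 5c 5c 5c 5c 5c.
Inner input = (K'⊕ipad) ∥ m = 7d 36 36 36 36 36 36 ∥ 40 3d fe 5f.
Inner hash: sum = 125+54+54+54+54+54+54+64+61+254+95 = 923; mod 256 = 155 → 9b.
Outer input = (K'⊕opad) ∥ inner = 17 5c 5c 5c 5c 5c 5c ∥ 9b.
Outer hash (tag): sum = 23+92+92+92+92+92+92+155 = 730; mod 256 = 218 → da.

da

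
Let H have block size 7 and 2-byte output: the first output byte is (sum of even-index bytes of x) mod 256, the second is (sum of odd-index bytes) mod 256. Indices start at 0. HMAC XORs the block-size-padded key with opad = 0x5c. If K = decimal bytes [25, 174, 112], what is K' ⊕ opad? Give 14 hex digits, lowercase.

Key decimal bytes [25, 174, 112] = 19 ae 70 is 3 bytes ≤ B = 7; zero-pad to 7 bytes: K' = 19 ae 70 00 00 00 00.
XOR each byte with 0x5c: 19⊕5c=45, ae⊕5c=f2, 70⊕5c=2c, 00⊕5c=5c, 00⊕5c=5c, 00⊕5c=5c, 00⊕5c=5c.

45f22c5c5c5c5c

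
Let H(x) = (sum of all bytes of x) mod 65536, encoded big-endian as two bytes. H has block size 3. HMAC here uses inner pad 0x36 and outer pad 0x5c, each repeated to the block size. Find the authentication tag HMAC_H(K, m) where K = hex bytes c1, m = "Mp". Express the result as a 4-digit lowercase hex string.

0177

Key hex bytes c1 is 1 byte ≤ B = 3; zero-pad to 3 bytes: K' = c1 00 00.
K' ⊕ ipad = f7 36 36.  K' ⊕ opad = 9d 5c 5c.
Inner input = (K'⊕ipad) ∥ m = f7 36 36 ∥ 4d 70.
Inner hash: sum = 247+54+54+77+112 = 544 → 02 20.
Outer input = (K'⊕opad) ∥ inner = 9d 5c 5c ∥ 02 20.
Outer hash (tag): sum = 157+92+92+2+32 = 375 → 01 77.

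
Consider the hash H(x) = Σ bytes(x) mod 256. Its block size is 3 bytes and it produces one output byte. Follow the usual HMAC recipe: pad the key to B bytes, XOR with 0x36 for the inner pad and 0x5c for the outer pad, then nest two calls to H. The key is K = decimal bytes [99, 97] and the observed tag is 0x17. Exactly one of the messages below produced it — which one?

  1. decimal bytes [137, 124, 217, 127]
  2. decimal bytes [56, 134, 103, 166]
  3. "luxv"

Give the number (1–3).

1

Key decimal bytes [99, 97] = 63 61 is 2 bytes ≤ B = 3; zero-pad to 3 bytes: K' = 63 61 00.
K' ⊕ ipad = 55 57 36; K' ⊕ opad = 3f 3d 5c.
m1: inner = H(55 57 36 89 7c d9 7f) = 3f; tag = H(3f 3d 5c 3f) = 17 ← matches
m2: inner = H(55 57 36 38 86 67 a6) = ad; tag = H(3f 3d 5c ad) = 85
m3: inner = H(55 57 36 6c 75 78 76) = b1; tag = H(3f 3d 5c b1) = 89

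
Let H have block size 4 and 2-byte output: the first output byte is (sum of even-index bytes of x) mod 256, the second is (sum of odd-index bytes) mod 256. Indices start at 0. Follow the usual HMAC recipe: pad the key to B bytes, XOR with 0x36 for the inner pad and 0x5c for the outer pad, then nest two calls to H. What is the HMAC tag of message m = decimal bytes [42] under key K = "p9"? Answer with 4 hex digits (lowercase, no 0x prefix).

2e06

Key "p9" = 70 39 is 2 bytes ≤ B = 4; zero-pad to 4 bytes: K' = 70 39 00 00.
K' ⊕ ipad = 46 0f 36 36.  K' ⊕ opad = 2c 65 5c 5c.
Inner input = (K'⊕ipad) ∥ m = 46 0f 36 36 ∥ 2a.
Inner hash: even-index sum = 166 mod 256 = 166; odd-index sum = 69 mod 256 = 69 → a6 45.
Outer input = (K'⊕opad) ∥ inner = 2c 65 5c 5c ∥ a6 45.
Outer hash (tag): even-index sum = 302 mod 256 = 46; odd-index sum = 262 mod 256 = 6 → 2e 06.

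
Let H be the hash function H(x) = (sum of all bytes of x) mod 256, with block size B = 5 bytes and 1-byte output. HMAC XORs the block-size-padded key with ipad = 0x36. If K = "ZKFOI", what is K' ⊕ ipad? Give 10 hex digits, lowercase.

6c7d70797f

Key "ZKFOI" = 5a 4b 46 4f 49 is exactly B = 5 bytes: K' = 5a 4b 46 4f 49.
XOR each byte with 0x36: 5a⊕36=6c, 4b⊕36=7d, 46⊕36=70, 4f⊕36=79, 49⊕36=7f.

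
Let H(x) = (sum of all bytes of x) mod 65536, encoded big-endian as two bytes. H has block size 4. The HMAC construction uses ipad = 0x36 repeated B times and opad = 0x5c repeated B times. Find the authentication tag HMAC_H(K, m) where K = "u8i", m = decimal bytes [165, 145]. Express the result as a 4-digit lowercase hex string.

Key "u8i" = 75 38 69 is 3 bytes ≤ B = 4; zero-pad to 4 bytes: K' = 75 38 69 00.
K' ⊕ ipad = 43 0e 5f 36.  K' ⊕ opad = 29 64 35 5c.
Inner input = (K'⊕ipad) ∥ m = 43 0e 5f 36 ∥ a5 91.
Inner hash: sum = 67+14+95+54+165+145 = 540 → 02 1c.
Outer input = (K'⊕opad) ∥ inner = 29 64 35 5c ∥ 02 1c.
Outer hash (tag): sum = 41+100+53+92+2+28 = 316 → 01 3c.

013c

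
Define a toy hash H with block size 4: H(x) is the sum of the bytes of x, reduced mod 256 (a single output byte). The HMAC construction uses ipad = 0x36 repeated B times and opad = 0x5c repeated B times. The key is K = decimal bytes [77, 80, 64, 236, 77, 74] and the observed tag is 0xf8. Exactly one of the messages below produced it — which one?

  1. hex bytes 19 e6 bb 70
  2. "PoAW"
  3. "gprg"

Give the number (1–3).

3

Key decimal bytes [77, 80, 64, 236, 77, 74] = 4d 50 40 ec 4d 4a is 6 bytes > B = 4, so hash it first: H(key) = 60, then zero-pad to 4 bytes: K' = 60 00 00 00.
K' ⊕ ipad = 56 36 36 36; K' ⊕ opad = 3c 5c 5c 5c.
m1: inner = H(56 36 36 36 19 e6 bb 70) = 22; tag = H(3c 5c 5c 5c 22) = 72
m2: inner = H(56 36 36 36 50 6f 41 57) = 4f; tag = H(3c 5c 5c 5c 4f) = 9f
m3: inner = H(56 36 36 36 67 70 72 67) = a8; tag = H(3c 5c 5c 5c a8) = f8 ← matches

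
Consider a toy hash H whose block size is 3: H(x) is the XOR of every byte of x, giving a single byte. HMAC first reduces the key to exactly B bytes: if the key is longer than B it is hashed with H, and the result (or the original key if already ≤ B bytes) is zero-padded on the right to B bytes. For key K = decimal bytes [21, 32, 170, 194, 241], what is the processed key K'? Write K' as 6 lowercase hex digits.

|K| = 5 > B = 3, so first hash the key.
H(K): XOR 15⊕20⊕aa⊕c2⊕f1 = ac.
Zero-pad H(K) = ac to 3 bytes: K' = ac 00 00.

ac0000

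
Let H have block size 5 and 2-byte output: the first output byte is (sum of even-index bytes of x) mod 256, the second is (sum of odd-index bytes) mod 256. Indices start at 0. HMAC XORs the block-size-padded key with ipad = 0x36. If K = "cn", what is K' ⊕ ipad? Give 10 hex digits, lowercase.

5558363636

Key "cn" = 63 6e is 2 bytes ≤ B = 5; zero-pad to 5 bytes: K' = 63 6e 00 00 00.
XOR each byte with 0x36: 63⊕36=55, 6e⊕36=58, 00⊕36=36, 00⊕36=36, 00⊕36=36.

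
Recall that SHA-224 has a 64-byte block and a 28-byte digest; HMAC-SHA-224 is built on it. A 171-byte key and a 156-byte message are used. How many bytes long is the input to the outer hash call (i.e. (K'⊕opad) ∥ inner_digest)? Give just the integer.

Key is 171 > 64 bytes, so it is hashed to 28 bytes then zero-padded to 64: |K'| = 64.
Outer input = (K'⊕opad) ∥ H(inner) → 64 + 28 = 92 bytes.

92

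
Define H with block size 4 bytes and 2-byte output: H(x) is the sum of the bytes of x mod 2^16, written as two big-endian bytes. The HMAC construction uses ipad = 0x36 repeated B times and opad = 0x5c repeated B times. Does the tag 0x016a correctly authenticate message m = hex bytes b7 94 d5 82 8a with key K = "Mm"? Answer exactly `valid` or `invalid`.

Key "Mm" = 4d 6d is 2 bytes ≤ B = 4; zero-pad to 4 bytes: K' = 4d 6d 00 00.
K' ⊕ ipad = 7b 5b 36 36; K' ⊕ opad = 11 31 5c 5c.
Inner hash: sum = 123+91+54+54+183+148+213+130+138 = 1134 → 04 6e.
Outer hash (recomputed tag): sum = 17+49+92+92+4+110 = 364 → 01 6c.
Recomputed tag = 016c; claimed = 016a → mismatch.

invalid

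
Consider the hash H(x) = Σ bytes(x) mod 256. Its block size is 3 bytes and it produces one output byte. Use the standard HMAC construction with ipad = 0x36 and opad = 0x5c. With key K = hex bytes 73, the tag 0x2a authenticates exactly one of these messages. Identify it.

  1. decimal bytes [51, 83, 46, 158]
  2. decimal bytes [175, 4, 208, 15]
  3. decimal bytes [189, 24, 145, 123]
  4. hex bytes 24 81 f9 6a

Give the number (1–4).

2

Key hex bytes 73 is 1 byte ≤ B = 3; zero-pad to 3 bytes: K' = 73 00 00.
K' ⊕ ipad = 45 36 36; K' ⊕ opad = 2f 5c 5c.
m1: inner = H(45 36 36 33 53 2e 9e) = 03; tag = H(2f 5c 5c 03) = ea
m2: inner = H(45 36 36 af 04 d0 0f) = 43; tag = H(2f 5c 5c 43) = 2a ← matches
m3: inner = H(45 36 36 bd 18 91 7b) = 92; tag = H(2f 5c 5c 92) = 79
m4: inner = H(45 36 36 24 81 f9 6a) = b9; tag = H(2f 5c 5c b9) = a0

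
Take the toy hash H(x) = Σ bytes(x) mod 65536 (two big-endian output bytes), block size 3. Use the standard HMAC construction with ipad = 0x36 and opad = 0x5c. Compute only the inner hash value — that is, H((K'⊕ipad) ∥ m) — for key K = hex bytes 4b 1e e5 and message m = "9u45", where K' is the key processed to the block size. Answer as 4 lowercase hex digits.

028f

Key hex bytes 4b 1e e5 is exactly B = 3 bytes: K' = 4b 1e e5.
K' ⊕ ipad = 7d 28 d3.
Inner input = 7d 28 d3 ∥ 39 75 34 35.
Inner hash: sum = 125+40+211+57+117+52+53 = 655 → 02 8f.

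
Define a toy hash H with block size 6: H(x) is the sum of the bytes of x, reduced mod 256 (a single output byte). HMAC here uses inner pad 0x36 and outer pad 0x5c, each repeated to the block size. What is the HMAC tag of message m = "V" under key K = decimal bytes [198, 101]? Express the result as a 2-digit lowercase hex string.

b4

Key decimal bytes [198, 101] = c6 65 is 2 bytes ≤ B = 6; zero-pad to 6 bytes: K' = c6 65 00 00 00 00.
K' ⊕ ipad = f0 53 36 36 36 36.  K' ⊕ opad = 9a 39 5c 5c 5c 5c.
Inner input = (K'⊕ipad) ∥ m = f0 53 36 36 36 36 ∥ 56.
Inner hash: sum = 240+83+54+54+54+54+86 = 625; mod 256 = 113 → 71.
Outer input = (K'⊕opad) ∥ inner = 9a 39 5c 5c 5c 5c ∥ 71.
Outer hash (tag): sum = 154+57+92+92+92+92+113 = 692; mod 256 = 180 → b4.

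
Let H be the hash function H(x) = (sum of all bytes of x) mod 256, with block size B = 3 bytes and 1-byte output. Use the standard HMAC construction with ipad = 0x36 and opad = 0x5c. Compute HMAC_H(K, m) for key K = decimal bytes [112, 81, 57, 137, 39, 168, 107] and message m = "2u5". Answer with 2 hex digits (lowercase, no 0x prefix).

6c

Key decimal bytes [112, 81, 57, 137, 39, 168, 107] = 70 51 39 89 27 a8 6b is 7 bytes > B = 3, so hash it first: H(key) = bd, then zero-pad to 3 bytes: K' = bd 00 00.
K' ⊕ ipad = 8b 36 36.  K' ⊕ opad = e1 5c 5c.
Inner input = (K'⊕ipad) ∥ m = 8b 36 36 ∥ 32 75 35.
Inner hash: sum = 139+54+54+50+117+53 = 467; mod 256 = 211 → d3.
Outer input = (K'⊕opad) ∥ inner = e1 5c 5c ∥ d3.
Outer hash (tag): sum = 225+92+92+211 = 620; mod 256 = 108 → 6c.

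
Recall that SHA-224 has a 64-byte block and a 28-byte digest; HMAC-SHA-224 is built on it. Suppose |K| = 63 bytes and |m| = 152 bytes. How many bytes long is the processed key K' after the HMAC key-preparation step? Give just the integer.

64

Key is 63 ≤ 64 bytes, zero-padded: |K'| = 64.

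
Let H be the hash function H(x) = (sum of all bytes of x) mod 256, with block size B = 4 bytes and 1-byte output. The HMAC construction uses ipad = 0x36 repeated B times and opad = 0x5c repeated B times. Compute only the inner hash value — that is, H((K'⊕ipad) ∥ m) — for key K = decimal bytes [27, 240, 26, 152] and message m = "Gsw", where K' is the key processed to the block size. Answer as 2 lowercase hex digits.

Key decimal bytes [27, 240, 26, 152] = 1b f0 1a 98 is exactly B = 4 bytes: K' = 1b f0 1a 98.
K' ⊕ ipad = 2d c6 2c ae.
Inner input = 2d c6 2c ae ∥ 47 73 77.
Inner hash: sum = 45+198+44+174+71+115+119 = 766; mod 256 = 254 → fe.

fe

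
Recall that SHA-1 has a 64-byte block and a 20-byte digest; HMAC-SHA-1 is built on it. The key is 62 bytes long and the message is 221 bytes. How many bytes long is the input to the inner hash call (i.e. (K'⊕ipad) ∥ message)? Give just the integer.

Key is 62 ≤ 64 bytes, zero-padded: |K'| = 64.
Inner input = (K'⊕ipad) ∥ m → 64 + 221 = 285 bytes.

285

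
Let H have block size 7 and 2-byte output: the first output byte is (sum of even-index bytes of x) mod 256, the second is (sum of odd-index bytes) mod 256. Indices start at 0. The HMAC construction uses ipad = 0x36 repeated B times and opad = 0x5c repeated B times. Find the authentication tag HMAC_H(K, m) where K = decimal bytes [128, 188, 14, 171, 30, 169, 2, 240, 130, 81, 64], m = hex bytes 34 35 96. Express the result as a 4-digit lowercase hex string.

Key decimal bytes [128, 188, 14, 171, 30, 169, 2, 240, 130, 81, 64] = 80 bc 0e ab 1e a9 02 f0 82 51 40 is 11 bytes > B = 7, so hash it first: H(key) = 70 51, then zero-pad to 7 bytes: K' = 70 51 00 00 00 00 00.
K' ⊕ ipad = 46 67 36 36 36 36 36.  K' ⊕ opad = 2c 0d 5c 5c 5c 5c 5c.
Inner input = (K'⊕ipad) ∥ m = 46 67 36 36 36 36 36 ∥ 34 35 96.
Inner hash: even-index sum = 285 mod 256 = 29; odd-index sum = 413 mod 256 = 157 → 1d 9d.
Outer input = (K'⊕opad) ∥ inner = 2c 0d 5c 5c 5c 5c 5c ∥ 1d 9d.
Outer hash (tag): even-index sum = 477 mod 256 = 221; odd-index sum = 226 mod 256 = 226 → dd e2.

dde2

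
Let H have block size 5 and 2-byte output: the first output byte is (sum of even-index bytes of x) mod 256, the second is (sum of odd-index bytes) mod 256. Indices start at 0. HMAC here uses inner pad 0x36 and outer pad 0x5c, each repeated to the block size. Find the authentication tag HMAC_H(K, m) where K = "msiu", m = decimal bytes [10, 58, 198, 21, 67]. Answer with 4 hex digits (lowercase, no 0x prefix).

Key "msiu" = 6d 73 69 75 is 4 bytes ≤ B = 5; zero-pad to 5 bytes: K' = 6d 73 69 75 00.
K' ⊕ ipad = 5b 45 5f 43 36.  K' ⊕ opad = 31 2f 35 29 5c.
Inner input = (K'⊕ipad) ∥ m = 5b 45 5f 43 36 ∥ 0a 3a c6 15 43.
Inner hash: even-index sum = 319 mod 256 = 63; odd-index sum = 411 mod 256 = 155 → 3f 9b.
Outer input = (K'⊕opad) ∥ inner = 31 2f 35 29 5c ∥ 3f 9b.
Outer hash (tag): even-index sum = 349 mod 256 = 93; odd-index sum = 151 mod 256 = 151 → 5d 97.

5d97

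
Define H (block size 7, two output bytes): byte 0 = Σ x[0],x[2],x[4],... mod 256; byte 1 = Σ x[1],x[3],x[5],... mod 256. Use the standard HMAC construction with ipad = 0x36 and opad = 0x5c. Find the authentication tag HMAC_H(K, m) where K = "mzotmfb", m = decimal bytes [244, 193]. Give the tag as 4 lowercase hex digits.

Key "mzotmfb" = 6d 7a 6f 74 6d 66 62 is exactly B = 7 bytes: K' = 6d 7a 6f 74 6d 66 62.
K' ⊕ ipad = 5b 4c 59 42 5b 50 54.  K' ⊕ opad = 31 26 33 28 31 3a 3e.
Inner input = (K'⊕ipad) ∥ m = 5b 4c 59 42 5b 50 54 ∥ f4 c1.
Inner hash: even-index sum = 548 mod 256 = 36; odd-index sum = 466 mod 256 = 210 → 24 d2.
Outer input = (K'⊕opad) ∥ inner = 31 26 33 28 31 3a 3e ∥ 24 d2.
Outer hash (tag): even-index sum = 421 mod 256 = 165; odd-index sum = 172 mod 256 = 172 → a5 ac.

a5ac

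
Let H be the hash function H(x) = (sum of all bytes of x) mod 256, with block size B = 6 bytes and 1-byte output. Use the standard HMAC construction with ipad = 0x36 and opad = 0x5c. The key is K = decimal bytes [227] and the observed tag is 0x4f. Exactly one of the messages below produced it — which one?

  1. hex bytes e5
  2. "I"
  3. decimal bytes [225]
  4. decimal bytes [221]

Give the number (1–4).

Key decimal bytes [227] = e3 is 1 byte ≤ B = 6; zero-pad to 6 bytes: K' = e3 00 00 00 00 00.
K' ⊕ ipad = d5 36 36 36 36 36; K' ⊕ opad = bf 5c 5c 5c 5c 5c.
m1: inner = H(d5 36 36 36 36 36 e5) = c8; tag = H(bf 5c 5c 5c 5c 5c c8) = 53
m2: inner = H(d5 36 36 36 36 36 49) = 2c; tag = H(bf 5c 5c 5c 5c 5c 2c) = b7
m3: inner = H(d5 36 36 36 36 36 e1) = c4; tag = H(bf 5c 5c 5c 5c 5c c4) = 4f ← matches
m4: inner = H(d5 36 36 36 36 36 dd) = c0; tag = H(bf 5c 5c 5c 5c 5c c0) = 4b

3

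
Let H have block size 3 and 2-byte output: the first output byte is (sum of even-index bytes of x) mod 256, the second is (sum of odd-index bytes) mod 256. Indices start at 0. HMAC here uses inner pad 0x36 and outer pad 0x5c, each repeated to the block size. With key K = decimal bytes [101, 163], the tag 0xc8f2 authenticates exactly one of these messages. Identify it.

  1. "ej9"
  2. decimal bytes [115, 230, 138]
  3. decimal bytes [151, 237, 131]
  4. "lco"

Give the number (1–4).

1

Key decimal bytes [101, 163] = 65 a3 is 2 bytes ≤ B = 3; zero-pad to 3 bytes: K' = 65 a3 00.
K' ⊕ ipad = 53 95 36; K' ⊕ opad = 39 ff 5c.
m1: inner = H(53 95 36 65 6a 39) = f3 33; tag = H(39 ff 5c f3 33) = c8f2 ← matches
m2: inner = H(53 95 36 73 e6 8a) = 6f 92; tag = H(39 ff 5c 6f 92) = 276e
m3: inner = H(53 95 36 97 ed 83) = 76 af; tag = H(39 ff 5c 76 af) = 4475
m4: inner = H(53 95 36 6c 63 6f) = ec 70; tag = H(39 ff 5c ec 70) = 05eb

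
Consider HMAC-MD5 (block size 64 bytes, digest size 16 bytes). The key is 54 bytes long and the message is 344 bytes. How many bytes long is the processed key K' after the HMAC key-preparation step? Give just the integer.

64

Key is 54 ≤ 64 bytes, zero-padded: |K'| = 64.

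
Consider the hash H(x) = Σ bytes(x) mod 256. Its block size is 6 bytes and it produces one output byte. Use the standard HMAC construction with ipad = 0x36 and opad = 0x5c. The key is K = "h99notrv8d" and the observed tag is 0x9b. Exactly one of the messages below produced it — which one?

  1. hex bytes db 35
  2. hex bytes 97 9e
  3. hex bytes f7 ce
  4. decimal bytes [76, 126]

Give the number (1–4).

2

Key "h99notrv8d" = 68 39 39 6e 6f 74 72 76 38 64 is 10 bytes > B = 6, so hash it first: H(key) = af, then zero-pad to 6 bytes: K' = af 00 00 00 00 00.
K' ⊕ ipad = 99 36 36 36 36 36; K' ⊕ opad = f3 5c 5c 5c 5c 5c.
m1: inner = H(99 36 36 36 36 36 db 35) = b7; tag = H(f3 5c 5c 5c 5c 5c b7) = 76
m2: inner = H(99 36 36 36 36 36 97 9e) = dc; tag = H(f3 5c 5c 5c 5c 5c dc) = 9b ← matches
m3: inner = H(99 36 36 36 36 36 f7 ce) = 6c; tag = H(f3 5c 5c 5c 5c 5c 6c) = 2b
m4: inner = H(99 36 36 36 36 36 4c 7e) = 71; tag = H(f3 5c 5c 5c 5c 5c 71) = 30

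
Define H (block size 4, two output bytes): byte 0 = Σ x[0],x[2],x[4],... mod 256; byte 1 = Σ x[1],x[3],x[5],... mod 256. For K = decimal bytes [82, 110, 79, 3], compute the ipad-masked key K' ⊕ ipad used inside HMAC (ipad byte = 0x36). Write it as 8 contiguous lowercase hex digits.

64587935

Key decimal bytes [82, 110, 79, 3] = 52 6e 4f 03 is exactly B = 4 bytes: K' = 52 6e 4f 03.
XOR each byte with 0x36: 52⊕36=64, 6e⊕36=58, 4f⊕36=79, 03⊕36=35.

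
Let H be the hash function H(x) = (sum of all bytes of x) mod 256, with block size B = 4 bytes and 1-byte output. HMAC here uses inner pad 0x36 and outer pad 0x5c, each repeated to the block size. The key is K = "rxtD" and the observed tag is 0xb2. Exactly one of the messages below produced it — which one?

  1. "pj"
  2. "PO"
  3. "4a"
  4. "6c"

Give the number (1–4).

Key "rxtD" = 72 78 74 44 is exactly B = 4 bytes: K' = 72 78 74 44.
K' ⊕ ipad = 44 4e 42 72; K' ⊕ opad = 2e 24 28 18.
m1: inner = H(44 4e 42 72 70 6a) = 20; tag = H(2e 24 28 18 20) = b2 ← matches
m2: inner = H(44 4e 42 72 50 4f) = e5; tag = H(2e 24 28 18 e5) = 77
m3: inner = H(44 4e 42 72 34 61) = db; tag = H(2e 24 28 18 db) = 6d
m4: inner = H(44 4e 42 72 36 63) = df; tag = H(2e 24 28 18 df) = 71

1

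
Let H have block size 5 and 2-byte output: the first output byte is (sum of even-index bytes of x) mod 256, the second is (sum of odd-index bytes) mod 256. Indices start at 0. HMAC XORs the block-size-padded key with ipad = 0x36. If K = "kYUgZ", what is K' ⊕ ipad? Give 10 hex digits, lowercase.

Key "kYUgZ" = 6b 59 55 67 5a is exactly B = 5 bytes: K' = 6b 59 55 67 5a.
XOR each byte with 0x36: 6b⊕36=5d, 59⊕36=6f, 55⊕36=63, 67⊕36=51, 5a⊕36=6c.

5d6f63516c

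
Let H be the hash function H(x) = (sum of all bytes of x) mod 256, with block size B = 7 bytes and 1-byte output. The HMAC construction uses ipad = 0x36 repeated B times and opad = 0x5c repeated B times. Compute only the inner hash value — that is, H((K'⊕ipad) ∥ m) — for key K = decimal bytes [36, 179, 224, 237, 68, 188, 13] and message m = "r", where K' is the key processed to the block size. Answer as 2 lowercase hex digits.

Key decimal bytes [36, 179, 224, 237, 68, 188, 13] = 24 b3 e0 ed 44 bc 0d is exactly B = 7 bytes: K' = 24 b3 e0 ed 44 bc 0d.
K' ⊕ ipad = 12 85 d6 db 72 8a 3b.
Inner input = 12 85 d6 db 72 8a 3b ∥ 72.
Inner hash: sum = 18+133+214+219+114+138+59+114 = 1009; mod 256 = 241 → f1.

f1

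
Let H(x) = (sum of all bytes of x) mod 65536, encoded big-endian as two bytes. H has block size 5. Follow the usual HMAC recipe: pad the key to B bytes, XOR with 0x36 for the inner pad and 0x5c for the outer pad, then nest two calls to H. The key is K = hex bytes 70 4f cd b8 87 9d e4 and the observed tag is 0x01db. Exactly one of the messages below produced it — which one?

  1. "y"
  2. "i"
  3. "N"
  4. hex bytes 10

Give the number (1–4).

4

Key hex bytes 70 4f cd b8 87 9d e4 is 7 bytes > B = 5, so hash it first: H(key) = 04 4c, then zero-pad to 5 bytes: K' = 04 4c 00 00 00.
K' ⊕ ipad = 32 7a 36 36 36; K' ⊕ opad = 58 10 5c 5c 5c.
m1: inner = H(32 7a 36 36 36 79) = 01 c7; tag = H(58 10 5c 5c 5c 01 c7) = 0244
m2: inner = H(32 7a 36 36 36 69) = 01 b7; tag = H(58 10 5c 5c 5c 01 b7) = 0234
m3: inner = H(32 7a 36 36 36 4e) = 01 9c; tag = H(58 10 5c 5c 5c 01 9c) = 0219
m4: inner = H(32 7a 36 36 36 10) = 01 5e; tag = H(58 10 5c 5c 5c 01 5e) = 01db ← matches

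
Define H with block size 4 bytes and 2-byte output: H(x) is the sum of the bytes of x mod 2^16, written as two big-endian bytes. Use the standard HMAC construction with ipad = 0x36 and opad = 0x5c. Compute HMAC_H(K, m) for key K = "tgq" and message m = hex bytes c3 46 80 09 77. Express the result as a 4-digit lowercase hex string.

Key "tgq" = 74 67 71 is 3 bytes ≤ B = 4; zero-pad to 4 bytes: K' = 74 67 71 00.
K' ⊕ ipad = 42 51 47 36.  K' ⊕ opad = 28 3b 2d 5c.
Inner input = (K'⊕ipad) ∥ m = 42 51 47 36 ∥ c3 46 80 09 77.
Inner hash: sum = 66+81+71+54+195+70+128+9+119 = 793 → 03 19.
Outer input = (K'⊕opad) ∥ inner = 28 3b 2d 5c ∥ 03 19.
Outer hash (tag): sum = 40+59+45+92+3+25 = 264 → 01 08.

0108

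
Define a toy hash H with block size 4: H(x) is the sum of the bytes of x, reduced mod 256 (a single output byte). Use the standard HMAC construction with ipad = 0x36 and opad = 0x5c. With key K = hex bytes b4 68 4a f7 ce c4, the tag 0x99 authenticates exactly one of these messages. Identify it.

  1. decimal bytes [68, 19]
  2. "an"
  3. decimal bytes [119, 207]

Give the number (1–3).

1

Key hex bytes b4 68 4a f7 ce c4 is 6 bytes > B = 4, so hash it first: H(key) = ef, then zero-pad to 4 bytes: K' = ef 00 00 00.
K' ⊕ ipad = d9 36 36 36; K' ⊕ opad = b3 5c 5c 5c.
m1: inner = H(d9 36 36 36 44 13) = d2; tag = H(b3 5c 5c 5c d2) = 99 ← matches
m2: inner = H(d9 36 36 36 61 6e) = 4a; tag = H(b3 5c 5c 5c 4a) = 11
m3: inner = H(d9 36 36 36 77 cf) = c1; tag = H(b3 5c 5c 5c c1) = 88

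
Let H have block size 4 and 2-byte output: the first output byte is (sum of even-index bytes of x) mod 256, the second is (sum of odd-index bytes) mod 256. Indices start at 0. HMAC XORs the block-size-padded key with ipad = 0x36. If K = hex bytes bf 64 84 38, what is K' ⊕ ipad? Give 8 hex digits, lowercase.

Key hex bytes bf 64 84 38 is exactly B = 4 bytes: K' = bf 64 84 38.
XOR each byte with 0x36: bf⊕36=89, 64⊕36=52, 84⊕36=b2, 38⊕36=0e.

8952b20e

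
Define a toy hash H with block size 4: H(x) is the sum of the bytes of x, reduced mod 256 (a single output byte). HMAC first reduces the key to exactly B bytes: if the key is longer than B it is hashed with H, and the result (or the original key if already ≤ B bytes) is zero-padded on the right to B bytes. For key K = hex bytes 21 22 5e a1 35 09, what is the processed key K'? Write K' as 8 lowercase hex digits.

|K| = 6 > B = 4, so first hash the key.
H(K): sum = 33+34+94+161+53+9 = 384; mod 256 = 128 → 80.
Zero-pad H(K) = 80 to 4 bytes: K' = 80 00 00 00.

80000000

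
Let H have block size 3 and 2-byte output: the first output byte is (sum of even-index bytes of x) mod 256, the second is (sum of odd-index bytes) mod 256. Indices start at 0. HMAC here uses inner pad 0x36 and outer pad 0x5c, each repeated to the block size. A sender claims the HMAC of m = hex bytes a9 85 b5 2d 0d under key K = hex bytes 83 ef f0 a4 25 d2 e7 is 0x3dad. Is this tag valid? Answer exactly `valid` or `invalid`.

Key hex bytes 83 ef f0 a4 25 d2 e7 is 7 bytes > B = 3, so hash it first: H(key) = 7f 65, then zero-pad to 3 bytes: K' = 7f 65 00.
K' ⊕ ipad = 49 53 36; K' ⊕ opad = 23 39 5c.
Inner hash: even-index sum = 305 mod 256 = 49; odd-index sum = 446 mod 256 = 190 → 31 be.
Outer hash (recomputed tag): even-index sum = 317 mod 256 = 61; odd-index sum = 106 mod 256 = 106 → 3d 6a.
Recomputed tag = 3d6a; claimed = 3dad → mismatch.

invalid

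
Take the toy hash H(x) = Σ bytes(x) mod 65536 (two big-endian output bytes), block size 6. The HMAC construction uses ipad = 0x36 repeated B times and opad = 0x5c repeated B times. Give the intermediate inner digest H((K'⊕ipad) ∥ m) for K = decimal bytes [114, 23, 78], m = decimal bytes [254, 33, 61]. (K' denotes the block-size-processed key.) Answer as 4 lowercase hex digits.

Key decimal bytes [114, 23, 78] = 72 17 4e is 3 bytes ≤ B = 6; zero-pad to 6 bytes: K' = 72 17 4e 00 00 00.
K' ⊕ ipad = 44 21 78 36 36 36.
Inner input = 44 21 78 36 36 36 ∥ fe 21 3d.
Inner hash: sum = 68+33+120+54+54+54+254+33+61 = 731 → 02 db.

02db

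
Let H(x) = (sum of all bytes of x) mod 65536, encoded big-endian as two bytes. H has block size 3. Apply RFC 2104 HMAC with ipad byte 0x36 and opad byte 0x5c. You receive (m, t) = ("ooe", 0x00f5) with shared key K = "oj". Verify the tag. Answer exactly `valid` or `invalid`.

Key "oj" = 6f 6a is 2 bytes ≤ B = 3; zero-pad to 3 bytes: K' = 6f 6a 00.
K' ⊕ ipad = 59 5c 36; K' ⊕ opad = 33 36 5c.
Inner hash: sum = 89+92+54+111+111+101 = 558 → 02 2e.
Outer hash (recomputed tag): sum = 51+54+92+2+46 = 245 → 00 f5.
Recomputed tag = 00f5; claimed = 00f5 → match.

valid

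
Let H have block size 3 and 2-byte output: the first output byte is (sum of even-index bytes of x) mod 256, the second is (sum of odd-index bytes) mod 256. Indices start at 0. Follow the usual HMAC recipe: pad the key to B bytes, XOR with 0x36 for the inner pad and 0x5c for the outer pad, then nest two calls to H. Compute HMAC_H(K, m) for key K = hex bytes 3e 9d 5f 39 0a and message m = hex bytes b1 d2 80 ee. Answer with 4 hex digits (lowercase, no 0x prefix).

6811

Key hex bytes 3e 9d 5f 39 0a is 5 bytes > B = 3, so hash it first: H(key) = a7 d6, then zero-pad to 3 bytes: K' = a7 d6 00.
K' ⊕ ipad = 91 e0 36.  K' ⊕ opad = fb 8a 5c.
Inner input = (K'⊕ipad) ∥ m = 91 e0 36 ∥ b1 d2 80 ee.
Inner hash: even-index sum = 647 mod 256 = 135; odd-index sum = 529 mod 256 = 17 → 87 11.
Outer input = (K'⊕opad) ∥ inner = fb 8a 5c ∥ 87 11.
Outer hash (tag): even-index sum = 360 mod 256 = 104; odd-index sum = 273 mod 256 = 17 → 68 11.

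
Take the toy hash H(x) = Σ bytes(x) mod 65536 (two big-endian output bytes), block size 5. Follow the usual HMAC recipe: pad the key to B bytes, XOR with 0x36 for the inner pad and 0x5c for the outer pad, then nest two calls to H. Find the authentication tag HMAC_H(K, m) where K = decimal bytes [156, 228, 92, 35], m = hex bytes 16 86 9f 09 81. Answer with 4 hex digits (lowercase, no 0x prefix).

034c

Key decimal bytes [156, 228, 92, 35] = 9c e4 5c 23 is 4 bytes ≤ B = 5; zero-pad to 5 bytes: K' = 9c e4 5c 23 00.
K' ⊕ ipad = aa d2 6a 15 36.  K' ⊕ opad = c0 b8 00 7f 5c.
Inner input = (K'⊕ipad) ∥ m = aa d2 6a 15 36 ∥ 16 86 9f 09 81.
Inner hash: sum = 170+210+106+21+54+22+134+159+9+129 = 1014 → 03 f6.
Outer input = (K'⊕opad) ∥ inner = c0 b8 00 7f 5c ∥ 03 f6.
Outer hash (tag): sum = 192+184+0+127+92+3+246 = 844 → 03 4c.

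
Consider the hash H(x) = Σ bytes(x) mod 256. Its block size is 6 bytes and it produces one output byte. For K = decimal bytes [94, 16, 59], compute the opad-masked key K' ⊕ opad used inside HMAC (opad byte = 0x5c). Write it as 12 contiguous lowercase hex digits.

024c675c5c5c

Key decimal bytes [94, 16, 59] = 5e 10 3b is 3 bytes ≤ B = 6; zero-pad to 6 bytes: K' = 5e 10 3b 00 00 00.
XOR each byte with 0x5c: 5e⊕5c=02, 10⊕5c=4c, 3b⊕5c=67, 00⊕5c=5c, 00⊕5c=5c, 00⊕5c=5c.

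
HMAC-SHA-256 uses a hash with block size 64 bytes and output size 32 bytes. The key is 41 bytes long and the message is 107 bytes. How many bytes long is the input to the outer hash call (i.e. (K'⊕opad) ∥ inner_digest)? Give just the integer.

96

Key is 41 ≤ 64 bytes, zero-padded: |K'| = 64.
Outer input = (K'⊕opad) ∥ H(inner) → 64 + 32 = 96 bytes.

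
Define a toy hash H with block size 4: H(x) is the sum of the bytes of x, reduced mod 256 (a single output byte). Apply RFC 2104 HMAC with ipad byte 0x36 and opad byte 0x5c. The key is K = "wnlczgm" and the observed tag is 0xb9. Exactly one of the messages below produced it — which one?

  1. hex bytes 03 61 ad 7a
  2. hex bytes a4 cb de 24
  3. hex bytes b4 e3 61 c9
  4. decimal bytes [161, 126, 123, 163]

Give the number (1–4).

Key "wnlczgm" = 77 6e 6c 63 7a 67 6d is 7 bytes > B = 4, so hash it first: H(key) = 02, then zero-pad to 4 bytes: K' = 02 00 00 00.
K' ⊕ ipad = 34 36 36 36; K' ⊕ opad = 5e 5c 5c 5c.
m1: inner = H(34 36 36 36 03 61 ad 7a) = 61; tag = H(5e 5c 5c 5c 61) = d3
m2: inner = H(34 36 36 36 a4 cb de 24) = 47; tag = H(5e 5c 5c 5c 47) = b9 ← matches
m3: inner = H(34 36 36 36 b4 e3 61 c9) = 97; tag = H(5e 5c 5c 5c 97) = 09
m4: inner = H(34 36 36 36 a1 7e 7b a3) = 13; tag = H(5e 5c 5c 5c 13) = 85

2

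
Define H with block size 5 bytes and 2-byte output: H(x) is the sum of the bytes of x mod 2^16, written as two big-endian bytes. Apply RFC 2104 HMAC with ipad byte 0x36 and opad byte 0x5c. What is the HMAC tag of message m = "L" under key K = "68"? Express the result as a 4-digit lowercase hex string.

02de

Key "68" = 36 38 is 2 bytes ≤ B = 5; zero-pad to 5 bytes: K' = 36 38 00 00 00.
K' ⊕ ipad = 00 0e 36 36 36.  K' ⊕ opad = 6a 64 5c 5c 5c.
Inner input = (K'⊕ipad) ∥ m = 00 0e 36 36 36 ∥ 4c.
Inner hash: sum = 0+14+54+54+54+76 = 252 → 00 fc.
Outer input = (K'⊕opad) ∥ inner = 6a 64 5c 5c 5c ∥ 00 fc.
Outer hash (tag): sum = 106+100+92+92+92+0+252 = 734 → 02 de.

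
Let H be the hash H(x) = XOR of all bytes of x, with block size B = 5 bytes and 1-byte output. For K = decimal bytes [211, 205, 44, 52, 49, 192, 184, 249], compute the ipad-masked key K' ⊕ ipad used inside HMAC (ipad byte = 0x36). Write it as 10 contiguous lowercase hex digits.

8036363636

Key decimal bytes [211, 205, 44, 52, 49, 192, 184, 249] = d3 cd 2c 34 31 c0 b8 f9 is 8 bytes > B = 5, so hash it first: H(key) = b6, then zero-pad to 5 bytes: K' = b6 00 00 00 00.
XOR each byte with 0x36: b6⊕36=80, 00⊕36=36, 00⊕36=36, 00⊕36=36, 00⊕36=36.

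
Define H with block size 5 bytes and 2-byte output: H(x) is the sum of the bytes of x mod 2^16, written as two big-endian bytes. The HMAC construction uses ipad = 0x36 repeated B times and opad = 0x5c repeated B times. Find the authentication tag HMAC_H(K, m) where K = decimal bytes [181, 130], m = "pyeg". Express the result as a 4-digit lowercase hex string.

Key decimal bytes [181, 130] = b5 82 is 2 bytes ≤ B = 5; zero-pad to 5 bytes: K' = b5 82 00 00 00.
K' ⊕ ipad = 83 b4 36 36 36.  K' ⊕ opad = e9 de 5c 5c 5c.
Inner input = (K'⊕ipad) ∥ m = 83 b4 36 36 36 ∥ 70 79 65 67.
Inner hash: sum = 131+180+54+54+54+112+121+101+103 = 910 → 03 8e.
Outer input = (K'⊕opad) ∥ inner = e9 de 5c 5c 5c ∥ 03 8e.
Outer hash (tag): sum = 233+222+92+92+92+3+142 = 876 → 03 6c.

036c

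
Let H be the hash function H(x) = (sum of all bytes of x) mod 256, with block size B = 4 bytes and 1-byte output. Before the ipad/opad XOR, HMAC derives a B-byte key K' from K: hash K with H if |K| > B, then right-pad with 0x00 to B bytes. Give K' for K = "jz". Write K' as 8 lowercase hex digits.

Key "jz" = 6a 7a is 2 bytes ≤ B = 4; zero-pad to 4 bytes: K' = 6a 7a 00 00.

6a7a0000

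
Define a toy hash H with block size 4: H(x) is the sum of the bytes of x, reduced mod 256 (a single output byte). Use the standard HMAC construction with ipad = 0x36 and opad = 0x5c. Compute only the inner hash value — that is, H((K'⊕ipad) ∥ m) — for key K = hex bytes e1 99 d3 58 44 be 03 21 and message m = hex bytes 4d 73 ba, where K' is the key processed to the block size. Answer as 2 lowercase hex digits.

19

Key hex bytes e1 99 d3 58 44 be 03 21 is 8 bytes > B = 4, so hash it first: H(key) = cb, then zero-pad to 4 bytes: K' = cb 00 00 00.
K' ⊕ ipad = fd 36 36 36.
Inner input = fd 36 36 36 ∥ 4d 73 ba.
Inner hash: sum = 253+54+54+54+77+115+186 = 793; mod 256 = 25 → 19.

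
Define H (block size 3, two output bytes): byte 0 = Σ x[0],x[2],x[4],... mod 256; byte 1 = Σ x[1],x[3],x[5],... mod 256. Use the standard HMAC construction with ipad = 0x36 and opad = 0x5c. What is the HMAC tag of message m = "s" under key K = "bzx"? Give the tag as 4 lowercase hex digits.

Key "bzx" = 62 7a 78 is exactly B = 3 bytes: K' = 62 7a 78.
K' ⊕ ipad = 54 4c 4e.  K' ⊕ opad = 3e 26 24.
Inner input = (K'⊕ipad) ∥ m = 54 4c 4e ∥ 73.
Inner hash: even-index sum = 162 mod 256 = 162; odd-index sum = 191 mod 256 = 191 → a2 bf.
Outer input = (K'⊕opad) ∥ inner = 3e 26 24 ∥ a2 bf.
Outer hash (tag): even-index sum = 289 mod 256 = 33; odd-index sum = 200 mod 256 = 200 → 21 c8.

21c8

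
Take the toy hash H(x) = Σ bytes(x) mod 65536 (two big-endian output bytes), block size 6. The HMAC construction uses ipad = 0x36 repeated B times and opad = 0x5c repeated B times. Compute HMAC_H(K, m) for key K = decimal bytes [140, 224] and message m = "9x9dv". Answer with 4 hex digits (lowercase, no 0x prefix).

032c

Key decimal bytes [140, 224] = 8c e0 is 2 bytes ≤ B = 6; zero-pad to 6 bytes: K' = 8c e0 00 00 00 00.
K' ⊕ ipad = ba d6 36 36 36 36.  K' ⊕ opad = d0 bc 5c 5c 5c 5c.
Inner input = (K'⊕ipad) ∥ m = ba d6 36 36 36 36 ∥ 39 78 39 64 76.
Inner hash: sum = 186+214+54+54+54+54+57+120+57+100+118 = 1068 → 04 2c.
Outer input = (K'⊕opad) ∥ inner = d0 bc 5c 5c 5c 5c ∥ 04 2c.
Outer hash (tag): sum = 208+188+92+92+92+92+4+44 = 812 → 03 2c.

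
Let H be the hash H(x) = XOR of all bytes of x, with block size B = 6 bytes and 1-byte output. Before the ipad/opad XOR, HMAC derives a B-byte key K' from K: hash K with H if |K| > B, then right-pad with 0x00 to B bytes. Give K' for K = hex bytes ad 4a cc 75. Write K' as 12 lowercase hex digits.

ad4acc750000

Key hex bytes ad 4a cc 75 is 4 bytes ≤ B = 6; zero-pad to 6 bytes: K' = ad 4a cc 75 00 00.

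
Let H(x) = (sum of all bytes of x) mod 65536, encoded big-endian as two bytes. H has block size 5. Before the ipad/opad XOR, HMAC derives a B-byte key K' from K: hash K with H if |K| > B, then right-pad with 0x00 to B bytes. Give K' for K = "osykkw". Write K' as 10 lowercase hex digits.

|K| = 6 > B = 5, so first hash the key.
H(K): sum = 111+115+121+107+107+119 = 680 → 02 a8.
Zero-pad H(K) = 02 a8 to 5 bytes: K' = 02 a8 00 00 00.

02a8000000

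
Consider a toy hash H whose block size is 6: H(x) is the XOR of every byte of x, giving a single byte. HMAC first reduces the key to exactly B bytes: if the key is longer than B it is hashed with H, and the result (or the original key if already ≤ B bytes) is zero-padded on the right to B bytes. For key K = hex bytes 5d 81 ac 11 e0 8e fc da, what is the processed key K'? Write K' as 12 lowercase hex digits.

|K| = 8 > B = 6, so first hash the key.
H(K): XOR 5d⊕81⊕ac⊕11⊕e0⊕8e⊕fc⊕da = 29.
Zero-pad H(K) = 29 to 6 bytes: K' = 29 00 00 00 00 00.

290000000000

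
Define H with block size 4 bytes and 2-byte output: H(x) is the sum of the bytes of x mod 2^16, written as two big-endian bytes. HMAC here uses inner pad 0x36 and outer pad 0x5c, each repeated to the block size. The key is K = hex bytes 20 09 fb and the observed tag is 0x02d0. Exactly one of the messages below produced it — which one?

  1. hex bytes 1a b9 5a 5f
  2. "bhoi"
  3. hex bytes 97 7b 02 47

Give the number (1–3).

2

Key hex bytes 20 09 fb is 3 bytes ≤ B = 4; zero-pad to 4 bytes: K' = 20 09 fb 00.
K' ⊕ ipad = 16 3f cd 36; K' ⊕ opad = 7c 55 a7 5c.
m1: inner = H(16 3f cd 36 1a b9 5a 5f) = 02 e4; tag = H(7c 55 a7 5c 02 e4) = 02ba
m2: inner = H(16 3f cd 36 62 68 6f 69) = 02 fa; tag = H(7c 55 a7 5c 02 fa) = 02d0 ← matches
m3: inner = H(16 3f cd 36 97 7b 02 47) = 02 b3; tag = H(7c 55 a7 5c 02 b3) = 0289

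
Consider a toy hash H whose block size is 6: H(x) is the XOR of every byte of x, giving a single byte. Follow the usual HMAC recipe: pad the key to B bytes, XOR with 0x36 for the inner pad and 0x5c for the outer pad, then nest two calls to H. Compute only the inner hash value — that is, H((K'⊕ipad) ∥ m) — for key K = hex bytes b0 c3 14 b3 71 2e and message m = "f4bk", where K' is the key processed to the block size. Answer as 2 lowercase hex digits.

d0

Key hex bytes b0 c3 14 b3 71 2e is exactly B = 6 bytes: K' = b0 c3 14 b3 71 2e.
K' ⊕ ipad = 86 f5 22 85 47 18.
Inner input = 86 f5 22 85 47 18 ∥ 66 34 62 6b.
Inner hash: XOR 86⊕f5⊕22⊕85⊕47⊕18⊕66⊕34⊕62⊕6b = d0.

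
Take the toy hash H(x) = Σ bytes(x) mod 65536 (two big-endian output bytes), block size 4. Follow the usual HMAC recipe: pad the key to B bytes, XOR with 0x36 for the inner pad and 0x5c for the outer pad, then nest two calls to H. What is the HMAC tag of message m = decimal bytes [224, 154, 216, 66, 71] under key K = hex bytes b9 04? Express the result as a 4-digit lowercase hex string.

0201

Key hex bytes b9 04 is 2 bytes ≤ B = 4; zero-pad to 4 bytes: K' = b9 04 00 00.
K' ⊕ ipad = 8f 32 36 36.  K' ⊕ opad = e5 58 5c 5c.
Inner input = (K'⊕ipad) ∥ m = 8f 32 36 36 ∥ e0 9a d8 42 47.
Inner hash: sum = 143+50+54+54+224+154+216+66+71 = 1032 → 04 08.
Outer input = (K'⊕opad) ∥ inner = e5 58 5c 5c ∥ 04 08.
Outer hash (tag): sum = 229+88+92+92+4+8 = 513 → 02 01.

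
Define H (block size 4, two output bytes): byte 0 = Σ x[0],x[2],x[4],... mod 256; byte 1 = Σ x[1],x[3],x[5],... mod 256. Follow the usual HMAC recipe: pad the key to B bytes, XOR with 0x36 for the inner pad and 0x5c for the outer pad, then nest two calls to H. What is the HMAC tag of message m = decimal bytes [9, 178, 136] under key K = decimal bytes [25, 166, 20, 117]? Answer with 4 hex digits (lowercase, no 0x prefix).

Key decimal bytes [25, 166, 20, 117] = 19 a6 14 75 is exactly B = 4 bytes: K' = 19 a6 14 75.
K' ⊕ ipad = 2f 90 22 43.  K' ⊕ opad = 45 fa 48 29.
Inner input = (K'⊕ipad) ∥ m = 2f 90 22 43 ∥ 09 b2 88.
Inner hash: even-index sum = 226 mod 256 = 226; odd-index sum = 389 mod 256 = 133 → e2 85.
Outer input = (K'⊕opad) ∥ inner = 45 fa 48 29 ∥ e2 85.
Outer hash (tag): even-index sum = 367 mod 256 = 111; odd-index sum = 424 mod 256 = 168 → 6f a8.

6fa8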